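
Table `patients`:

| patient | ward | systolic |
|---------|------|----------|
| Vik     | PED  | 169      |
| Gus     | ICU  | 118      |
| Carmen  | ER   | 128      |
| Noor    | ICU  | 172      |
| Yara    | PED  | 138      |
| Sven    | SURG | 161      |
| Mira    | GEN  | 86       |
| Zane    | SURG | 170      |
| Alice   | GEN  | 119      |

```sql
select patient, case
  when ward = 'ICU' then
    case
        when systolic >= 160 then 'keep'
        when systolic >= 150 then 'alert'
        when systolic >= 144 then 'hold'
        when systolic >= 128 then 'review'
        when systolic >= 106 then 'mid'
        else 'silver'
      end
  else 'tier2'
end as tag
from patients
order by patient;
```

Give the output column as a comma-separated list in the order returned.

tier2, tier2, mid, tier2, keep, tier2, tier2, tier2, tier2

patient=Alice: ward='GEN' → outer ELSE → tier2
patient=Carmen: ward='ER' → outer ELSE → tier2
patient=Gus: ward='ICU' → inner[systolic >= 106] → mid
patient=Mira: ward='GEN' → outer ELSE → tier2
patient=Noor: ward='ICU' → inner[systolic >= 160] → keep
patient=Sven: ward='SURG' → outer ELSE → tier2
patient=Vik: ward='PED' → outer ELSE → tier2
patient=Yara: ward='PED' → outer ELSE → tier2
patient=Zane: ward='SURG' → outer ELSE → tier2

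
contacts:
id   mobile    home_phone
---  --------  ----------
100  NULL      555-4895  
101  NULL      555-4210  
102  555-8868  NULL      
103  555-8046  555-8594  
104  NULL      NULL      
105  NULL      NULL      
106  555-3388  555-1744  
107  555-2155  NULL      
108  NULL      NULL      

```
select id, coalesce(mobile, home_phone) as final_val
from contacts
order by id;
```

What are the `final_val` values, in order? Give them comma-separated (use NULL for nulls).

id=100: mobile=NULL, home_phone=555-4895 → 555-4895
id=101: mobile=NULL, home_phone=555-4210 → 555-4210
id=102: mobile=555-8868 → 555-8868
id=103: mobile=555-8046 → 555-8046
id=104: mobile=NULL, home_phone=NULL (all NULL) → NULL
id=105: mobile=NULL, home_phone=NULL (all NULL) → NULL
id=106: mobile=555-3388 → 555-3388
id=107: mobile=555-2155 → 555-2155
id=108: mobile=NULL, home_phone=NULL (all NULL) → NULL

555-4895, 555-4210, 555-8868, 555-8046, NULL, NULL, 555-3388, 555-2155, NULL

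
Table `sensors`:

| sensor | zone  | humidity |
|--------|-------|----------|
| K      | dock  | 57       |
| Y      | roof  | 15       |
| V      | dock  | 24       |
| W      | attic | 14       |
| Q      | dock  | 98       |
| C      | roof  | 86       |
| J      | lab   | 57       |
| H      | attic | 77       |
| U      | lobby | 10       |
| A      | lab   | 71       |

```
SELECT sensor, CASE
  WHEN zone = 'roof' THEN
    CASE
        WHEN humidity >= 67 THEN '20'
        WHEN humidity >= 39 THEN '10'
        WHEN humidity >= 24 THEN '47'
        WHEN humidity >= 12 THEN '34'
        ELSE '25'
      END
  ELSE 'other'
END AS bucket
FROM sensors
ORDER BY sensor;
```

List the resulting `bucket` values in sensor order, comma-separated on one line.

other, 20, other, other, other, other, other, other, other, 34

sensor=A: zone='lab' → outer ELSE → other
sensor=C: zone='roof' → inner[humidity >= 67] → 20
sensor=H: zone='attic' → outer ELSE → other
sensor=J: zone='lab' → outer ELSE → other
sensor=K: zone='dock' → outer ELSE → other
sensor=Q: zone='dock' → outer ELSE → other
sensor=U: zone='lobby' → outer ELSE → other
sensor=V: zone='dock' → outer ELSE → other
sensor=W: zone='attic' → outer ELSE → other
sensor=Y: zone='roof' → inner[humidity >= 12] → 34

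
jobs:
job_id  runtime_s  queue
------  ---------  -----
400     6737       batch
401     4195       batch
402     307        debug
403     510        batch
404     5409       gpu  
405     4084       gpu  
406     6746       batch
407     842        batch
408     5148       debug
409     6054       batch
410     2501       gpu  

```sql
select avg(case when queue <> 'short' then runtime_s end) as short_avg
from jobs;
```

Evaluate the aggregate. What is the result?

job_id=400: ✓ → 6737
job_id=401: ✓ → 4195
job_id=402: ✓ → 307
job_id=403: ✓ → 510
job_id=404: ✓ → 5409
job_id=405: ✓ → 4084
job_id=406: ✓ → 6746
job_id=407: ✓ → 842
job_id=408: ✓ → 5148
job_id=409: ✓ → 6054
job_id=410: ✓ → 2501
short_avg = (6737 + 4195 + 307 + 510 + 5409 + 4084 + 6746 + 842 + 5148 + 6054 + 2501) / 11 = 3866.6363636364

3866.6363636364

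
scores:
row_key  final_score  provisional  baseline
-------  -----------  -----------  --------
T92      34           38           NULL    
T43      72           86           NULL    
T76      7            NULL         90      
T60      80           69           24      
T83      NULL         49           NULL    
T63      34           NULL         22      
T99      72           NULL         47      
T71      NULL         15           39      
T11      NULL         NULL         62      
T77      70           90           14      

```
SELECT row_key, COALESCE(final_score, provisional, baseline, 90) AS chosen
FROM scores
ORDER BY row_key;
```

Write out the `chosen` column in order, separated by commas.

row_key=T11: final_score=NULL, provisional=NULL, baseline=62 → 62
row_key=T43: final_score=72 → 72
row_key=T60: final_score=80 → 80
row_key=T63: final_score=34 → 34
row_key=T71: final_score=NULL, provisional=15 → 15
row_key=T76: final_score=7 → 7
row_key=T77: final_score=70 → 70
row_key=T83: final_score=NULL, provisional=49 → 49
row_key=T92: final_score=34 → 34
row_key=T99: final_score=72 → 72

62, 72, 80, 34, 15, 7, 70, 49, 34, 72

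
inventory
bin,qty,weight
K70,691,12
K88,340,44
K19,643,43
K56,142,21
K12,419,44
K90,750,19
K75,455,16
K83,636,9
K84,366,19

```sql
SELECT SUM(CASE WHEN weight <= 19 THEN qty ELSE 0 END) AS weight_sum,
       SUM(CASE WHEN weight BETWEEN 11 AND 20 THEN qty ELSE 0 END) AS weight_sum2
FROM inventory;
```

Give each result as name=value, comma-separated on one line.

[weight_sum: weight <= 19]
bin=K70: ✓ → 691
bin=K88: ✗
bin=K19: ✗
bin=K56: ✗
bin=K12: ✗
bin=K90: ✓ → 750
bin=K75: ✓ → 455
bin=K83: ✓ → 636
bin=K84: ✓ → 366
weight_sum = 691 + 750 + 455 + 636 + 366 = 2898
—
[weight_sum2: weight BETWEEN 11 AND 20]
bin=K70: ✓ → 691
bin=K88: ✗
bin=K19: ✗
bin=K56: ✗
bin=K12: ✗
bin=K90: ✓ → 750
bin=K75: ✓ → 455
bin=K83: ✗
bin=K84: ✓ → 366
weight_sum2 = 691 + 750 + 455 + 366 = 2262

weight_sum=2898, weight_sum2=2262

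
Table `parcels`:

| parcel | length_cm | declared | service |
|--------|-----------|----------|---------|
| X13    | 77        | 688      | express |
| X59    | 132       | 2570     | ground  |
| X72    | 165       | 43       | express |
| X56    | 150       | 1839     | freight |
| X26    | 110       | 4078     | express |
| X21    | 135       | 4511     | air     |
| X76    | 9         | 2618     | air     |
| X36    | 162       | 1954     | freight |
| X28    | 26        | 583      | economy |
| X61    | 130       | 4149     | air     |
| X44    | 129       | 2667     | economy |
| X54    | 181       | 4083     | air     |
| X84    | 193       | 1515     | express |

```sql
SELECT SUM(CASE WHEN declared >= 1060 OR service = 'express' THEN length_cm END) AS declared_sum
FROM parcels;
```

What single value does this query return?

parcel=X13: ✓ → 77
parcel=X59: ✓ → 132
parcel=X72: ✓ → 165
parcel=X56: ✓ → 150
parcel=X26: ✓ → 110
parcel=X21: ✓ → 135
parcel=X76: ✓ → 9
parcel=X36: ✓ → 162
parcel=X28: ✗
parcel=X61: ✓ → 130
parcel=X44: ✓ → 129
parcel=X54: ✓ → 181
parcel=X84: ✓ → 193
declared_sum = 77 + 132 + 165 + 150 + 110 + 135 + 9 + 162 + 130 + 129 + 181 + 193 = 1573

1573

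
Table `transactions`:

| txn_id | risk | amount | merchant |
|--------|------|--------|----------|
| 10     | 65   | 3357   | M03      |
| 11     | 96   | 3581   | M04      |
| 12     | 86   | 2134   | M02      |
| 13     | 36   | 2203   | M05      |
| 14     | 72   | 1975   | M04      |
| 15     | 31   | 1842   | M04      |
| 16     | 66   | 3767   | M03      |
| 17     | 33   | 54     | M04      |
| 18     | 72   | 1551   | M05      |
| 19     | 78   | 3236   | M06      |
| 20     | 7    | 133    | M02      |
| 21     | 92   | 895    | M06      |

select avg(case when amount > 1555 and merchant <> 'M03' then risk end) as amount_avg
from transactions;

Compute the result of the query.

66.5

txn_id=10: ✗
txn_id=11: ✓ → 96
txn_id=12: ✓ → 86
txn_id=13: ✓ → 36
txn_id=14: ✓ → 72
txn_id=15: ✓ → 31
txn_id=16: ✗
txn_id=17: ✗
txn_id=18: ✗
txn_id=19: ✓ → 78
txn_id=20: ✗
txn_id=21: ✗
amount_avg = (96 + 86 + 36 + 72 + 31 + 78) / 6 = 66.5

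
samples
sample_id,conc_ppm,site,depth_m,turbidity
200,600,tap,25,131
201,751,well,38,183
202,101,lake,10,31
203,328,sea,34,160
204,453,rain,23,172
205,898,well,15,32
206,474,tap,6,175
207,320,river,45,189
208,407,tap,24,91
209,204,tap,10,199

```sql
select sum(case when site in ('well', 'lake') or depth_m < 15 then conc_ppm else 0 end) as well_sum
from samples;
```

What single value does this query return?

2428

sample_id=200: ✗
sample_id=201: ✓ → 751
sample_id=202: ✓ → 101
sample_id=203: ✗
sample_id=204: ✗
sample_id=205: ✓ → 898
sample_id=206: ✓ → 474
sample_id=207: ✗
sample_id=208: ✗
sample_id=209: ✓ → 204
well_sum = 751 + 101 + 898 + 474 + 204 = 2428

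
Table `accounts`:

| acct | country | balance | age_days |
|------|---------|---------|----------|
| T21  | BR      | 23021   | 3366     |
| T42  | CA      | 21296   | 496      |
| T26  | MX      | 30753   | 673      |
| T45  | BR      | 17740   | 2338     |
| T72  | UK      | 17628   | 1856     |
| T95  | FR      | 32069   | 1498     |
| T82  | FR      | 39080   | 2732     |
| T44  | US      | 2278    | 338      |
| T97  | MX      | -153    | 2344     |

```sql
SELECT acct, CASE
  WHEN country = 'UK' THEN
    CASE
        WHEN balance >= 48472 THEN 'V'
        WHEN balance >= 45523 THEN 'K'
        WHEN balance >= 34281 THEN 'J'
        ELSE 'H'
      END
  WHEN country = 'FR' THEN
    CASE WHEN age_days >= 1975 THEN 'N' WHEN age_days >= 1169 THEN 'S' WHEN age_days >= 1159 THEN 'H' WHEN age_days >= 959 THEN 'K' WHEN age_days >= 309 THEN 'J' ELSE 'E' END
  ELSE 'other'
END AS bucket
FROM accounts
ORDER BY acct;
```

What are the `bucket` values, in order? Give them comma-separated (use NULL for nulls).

other, other, other, other, other, H, N, S, other

acct=T21: country='BR' → outer ELSE → other
acct=T26: country='MX' → outer ELSE → other
acct=T42: country='CA' → outer ELSE → other
acct=T44: country='US' → outer ELSE → other
acct=T45: country='BR' → outer ELSE → other
acct=T72: country='UK' → inner[ELSE] → H
acct=T82: country='FR' → inner[age_days >= 1975] → N
acct=T95: country='FR' → inner[age_days >= 1169] → S
acct=T97: country='MX' → outer ELSE → other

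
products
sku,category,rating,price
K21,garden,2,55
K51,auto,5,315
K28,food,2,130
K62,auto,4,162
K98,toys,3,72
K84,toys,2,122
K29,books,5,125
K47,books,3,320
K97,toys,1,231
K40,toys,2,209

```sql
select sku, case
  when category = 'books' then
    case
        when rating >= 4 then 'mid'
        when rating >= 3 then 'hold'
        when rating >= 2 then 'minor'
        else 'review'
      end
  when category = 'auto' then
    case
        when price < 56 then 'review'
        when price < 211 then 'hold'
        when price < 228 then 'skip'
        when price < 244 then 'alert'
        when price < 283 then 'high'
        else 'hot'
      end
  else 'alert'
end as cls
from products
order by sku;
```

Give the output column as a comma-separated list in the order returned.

alert, alert, mid, alert, hold, hot, hold, alert, alert, alert

sku=K21: category='garden' → outer ELSE → alert
sku=K28: category='food' → outer ELSE → alert
sku=K29: category='books' → inner[rating >= 4] → mid
sku=K40: category='toys' → outer ELSE → alert
sku=K47: category='books' → inner[rating >= 3] → hold
sku=K51: category='auto' → inner[ELSE] → hot
sku=K62: category='auto' → inner[price < 211] → hold
sku=K84: category='toys' → outer ELSE → alert
sku=K97: category='toys' → outer ELSE → alert
sku=K98: category='toys' → outer ELSE → alert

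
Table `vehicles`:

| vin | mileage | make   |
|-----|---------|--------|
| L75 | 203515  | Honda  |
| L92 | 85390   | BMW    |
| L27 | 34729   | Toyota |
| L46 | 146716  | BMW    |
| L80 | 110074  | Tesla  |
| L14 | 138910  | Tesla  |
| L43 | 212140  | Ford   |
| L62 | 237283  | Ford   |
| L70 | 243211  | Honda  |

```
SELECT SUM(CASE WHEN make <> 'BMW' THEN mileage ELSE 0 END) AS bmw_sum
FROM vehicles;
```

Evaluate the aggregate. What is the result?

vin=L75: ✓ → 203515
vin=L92: ✗
vin=L27: ✓ → 34729
vin=L46: ✗
vin=L80: ✓ → 110074
vin=L14: ✓ → 138910
vin=L43: ✓ → 212140
vin=L62: ✓ → 237283
vin=L70: ✓ → 243211
bmw_sum = 203515 + 34729 + 110074 + 138910 + 212140 + 237283 + 243211 = 1179862

1179862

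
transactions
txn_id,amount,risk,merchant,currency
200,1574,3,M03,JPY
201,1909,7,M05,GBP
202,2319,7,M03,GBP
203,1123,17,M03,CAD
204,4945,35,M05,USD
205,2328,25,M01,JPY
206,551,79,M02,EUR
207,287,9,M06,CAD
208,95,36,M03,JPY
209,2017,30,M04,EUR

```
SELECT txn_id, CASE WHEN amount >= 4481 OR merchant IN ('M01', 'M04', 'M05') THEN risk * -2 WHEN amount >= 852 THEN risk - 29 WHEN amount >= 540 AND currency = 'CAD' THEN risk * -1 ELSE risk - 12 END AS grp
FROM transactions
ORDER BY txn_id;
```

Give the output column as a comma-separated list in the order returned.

-26, -14, -22, -12, -70, -50, 67, -3, 24, -60

txn_id=200: amount >= 852 → -26
txn_id=201: amount >= 4481 OR merchant IN ('M01', 'M04', 'M05') → -14
txn_id=202: amount >= 852 → -22
txn_id=203: amount >= 852 → -12
txn_id=204: amount >= 4481 OR merchant IN ('M01', 'M04', 'M05') → -70
txn_id=205: amount >= 4481 OR merchant IN ('M01', 'M04', 'M05') → -50
txn_id=206: ELSE → 67
txn_id=207: ELSE → -3
txn_id=208: ELSE → 24
txn_id=209: amount >= 4481 OR merchant IN ('M01', 'M04', 'M05') → -60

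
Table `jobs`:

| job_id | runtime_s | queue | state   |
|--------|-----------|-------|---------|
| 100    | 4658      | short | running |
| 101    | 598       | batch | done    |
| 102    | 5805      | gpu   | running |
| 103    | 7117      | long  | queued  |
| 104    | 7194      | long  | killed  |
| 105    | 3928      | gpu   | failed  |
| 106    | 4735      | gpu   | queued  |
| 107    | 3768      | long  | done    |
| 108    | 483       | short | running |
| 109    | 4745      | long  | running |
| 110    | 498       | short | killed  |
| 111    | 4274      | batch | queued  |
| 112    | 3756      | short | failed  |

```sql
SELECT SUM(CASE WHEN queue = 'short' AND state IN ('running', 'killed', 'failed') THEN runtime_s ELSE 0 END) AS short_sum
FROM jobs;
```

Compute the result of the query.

9395

job_id=100: ✓ → 4658
job_id=101: ✗
job_id=102: ✗
job_id=103: ✗
job_id=104: ✗
job_id=105: ✗
job_id=106: ✗
job_id=107: ✗
job_id=108: ✓ → 483
job_id=109: ✗
job_id=110: ✓ → 498
job_id=111: ✗
job_id=112: ✓ → 3756
short_sum = 4658 + 483 + 498 + 3756 = 9395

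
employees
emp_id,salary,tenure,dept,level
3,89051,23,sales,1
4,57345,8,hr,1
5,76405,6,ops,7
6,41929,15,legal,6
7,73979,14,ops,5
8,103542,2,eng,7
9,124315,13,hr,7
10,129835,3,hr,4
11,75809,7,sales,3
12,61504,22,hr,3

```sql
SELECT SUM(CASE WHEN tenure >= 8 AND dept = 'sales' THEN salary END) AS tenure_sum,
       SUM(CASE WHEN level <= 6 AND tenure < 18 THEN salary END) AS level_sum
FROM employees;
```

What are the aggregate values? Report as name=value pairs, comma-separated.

[tenure_sum: tenure >= 8 AND dept = 'sales']
emp_id=3: ✓ → 89051
emp_id=4: ✗
emp_id=5: ✗
emp_id=6: ✗
emp_id=7: ✗
emp_id=8: ✗
emp_id=9: ✗
emp_id=10: ✗
emp_id=11: ✗
emp_id=12: ✗
tenure_sum = 89051
—
[level_sum: level <= 6 AND tenure < 18]
emp_id=3: ✗
emp_id=4: ✓ → 57345
emp_id=5: ✗
emp_id=6: ✓ → 41929
emp_id=7: ✓ → 73979
emp_id=8: ✗
emp_id=9: ✗
emp_id=10: ✓ → 129835
emp_id=11: ✓ → 75809
emp_id=12: ✗
level_sum = 57345 + 41929 + 73979 + 129835 + 75809 = 378897

tenure_sum=89051, level_sum=378897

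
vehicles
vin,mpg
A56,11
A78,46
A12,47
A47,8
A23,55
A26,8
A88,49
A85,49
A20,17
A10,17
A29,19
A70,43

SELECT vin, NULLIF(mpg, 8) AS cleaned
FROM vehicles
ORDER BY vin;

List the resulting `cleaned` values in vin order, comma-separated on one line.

vin=A10: mpg=17 vs 8: differ → 17
vin=A12: mpg=47 vs 8: differ → 47
vin=A20: mpg=17 vs 8: differ → 17
vin=A23: mpg=55 vs 8: differ → 55
vin=A26: mpg=8 vs 8: equal → NULL
vin=A29: mpg=19 vs 8: differ → 19
vin=A47: mpg=8 vs 8: equal → NULL
vin=A56: mpg=11 vs 8: differ → 11
vin=A70: mpg=43 vs 8: differ → 43
vin=A78: mpg=46 vs 8: differ → 46
vin=A85: mpg=49 vs 8: differ → 49
vin=A88: mpg=49 vs 8: differ → 49

17, 47, 17, 55, NULL, 19, NULL, 11, 43, 46, 49, 49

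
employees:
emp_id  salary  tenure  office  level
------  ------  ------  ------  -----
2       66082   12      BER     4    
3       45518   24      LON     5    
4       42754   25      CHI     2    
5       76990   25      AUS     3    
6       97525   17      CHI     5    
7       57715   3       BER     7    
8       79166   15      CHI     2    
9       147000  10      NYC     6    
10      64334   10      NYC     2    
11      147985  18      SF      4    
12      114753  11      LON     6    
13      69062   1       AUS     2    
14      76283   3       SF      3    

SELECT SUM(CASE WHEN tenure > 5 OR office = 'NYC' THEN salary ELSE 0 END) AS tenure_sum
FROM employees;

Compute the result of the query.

882107

emp_id=2: ✓ → 66082
emp_id=3: ✓ → 45518
emp_id=4: ✓ → 42754
emp_id=5: ✓ → 76990
emp_id=6: ✓ → 97525
emp_id=7: ✗
emp_id=8: ✓ → 79166
emp_id=9: ✓ → 147000
emp_id=10: ✓ → 64334
emp_id=11: ✓ → 147985
emp_id=12: ✓ → 114753
emp_id=13: ✗
emp_id=14: ✗
tenure_sum = 66082 + 45518 + 42754 + 76990 + 97525 + 79166 + 147000 + 64334 + 147985 + 114753 = 882107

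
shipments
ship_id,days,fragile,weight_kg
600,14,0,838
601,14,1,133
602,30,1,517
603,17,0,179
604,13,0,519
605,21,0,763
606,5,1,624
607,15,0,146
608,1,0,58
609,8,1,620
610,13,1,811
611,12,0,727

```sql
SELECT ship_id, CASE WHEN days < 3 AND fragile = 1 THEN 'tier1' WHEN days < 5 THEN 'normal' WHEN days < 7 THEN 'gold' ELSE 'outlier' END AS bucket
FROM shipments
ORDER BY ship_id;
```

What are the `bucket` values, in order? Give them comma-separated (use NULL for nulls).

ship_id=600: ELSE → outlier
ship_id=601: ELSE → outlier
ship_id=602: ELSE → outlier
ship_id=603: ELSE → outlier
ship_id=604: ELSE → outlier
ship_id=605: ELSE → outlier
ship_id=606: days < 7 → gold
ship_id=607: ELSE → outlier
ship_id=608: days < 5 → normal
ship_id=609: ELSE → outlier
ship_id=610: ELSE → outlier
ship_id=611: ELSE → outlier

outlier, outlier, outlier, outlier, outlier, outlier, gold, outlier, normal, outlier, outlier, outlier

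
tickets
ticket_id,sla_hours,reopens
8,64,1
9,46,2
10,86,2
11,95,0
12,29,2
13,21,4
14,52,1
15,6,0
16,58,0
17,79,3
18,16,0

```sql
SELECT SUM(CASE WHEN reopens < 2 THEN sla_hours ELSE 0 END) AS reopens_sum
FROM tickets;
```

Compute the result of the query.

ticket_id=8: ✓ → 64
ticket_id=9: ✗
ticket_id=10: ✗
ticket_id=11: ✓ → 95
ticket_id=12: ✗
ticket_id=13: ✗
ticket_id=14: ✓ → 52
ticket_id=15: ✓ → 6
ticket_id=16: ✓ → 58
ticket_id=17: ✗
ticket_id=18: ✓ → 16
reopens_sum = 64 + 95 + 52 + 6 + 58 + 16 = 291

291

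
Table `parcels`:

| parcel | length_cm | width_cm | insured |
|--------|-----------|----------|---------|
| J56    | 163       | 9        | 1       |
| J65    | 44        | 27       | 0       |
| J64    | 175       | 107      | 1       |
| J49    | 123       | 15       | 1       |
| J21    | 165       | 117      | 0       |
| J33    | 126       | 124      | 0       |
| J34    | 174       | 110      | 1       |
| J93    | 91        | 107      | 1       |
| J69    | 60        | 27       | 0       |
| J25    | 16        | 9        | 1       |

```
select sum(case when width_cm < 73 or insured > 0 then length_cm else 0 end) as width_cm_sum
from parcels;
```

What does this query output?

846

parcel=J56: ✓ → 163
parcel=J65: ✓ → 44
parcel=J64: ✓ → 175
parcel=J49: ✓ → 123
parcel=J21: ✗
parcel=J33: ✗
parcel=J34: ✓ → 174
parcel=J93: ✓ → 91
parcel=J69: ✓ → 60
parcel=J25: ✓ → 16
width_cm_sum = 163 + 44 + 175 + 123 + 174 + 91 + 60 + 16 = 846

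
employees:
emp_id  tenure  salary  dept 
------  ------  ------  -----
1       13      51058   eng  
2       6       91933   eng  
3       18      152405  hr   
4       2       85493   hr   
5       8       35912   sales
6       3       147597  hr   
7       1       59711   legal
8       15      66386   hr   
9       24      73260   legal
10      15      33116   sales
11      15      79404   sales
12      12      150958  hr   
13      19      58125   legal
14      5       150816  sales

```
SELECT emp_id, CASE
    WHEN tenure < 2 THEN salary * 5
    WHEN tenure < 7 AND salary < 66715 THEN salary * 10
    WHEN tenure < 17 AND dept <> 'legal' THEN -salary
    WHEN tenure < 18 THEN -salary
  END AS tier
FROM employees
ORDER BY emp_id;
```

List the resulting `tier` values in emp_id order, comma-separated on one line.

-51058, -91933, NULL, -85493, -35912, -147597, 298555, -66386, NULL, -33116, -79404, -150958, NULL, -150816

emp_id=1: tenure < 17 AND dept <> 'legal' → -51058
emp_id=2: tenure < 17 AND dept <> 'legal' → -91933
emp_id=3: (no match → NULL) → NULL
emp_id=4: tenure < 17 AND dept <> 'legal' → -85493
emp_id=5: tenure < 17 AND dept <> 'legal' → -35912
emp_id=6: tenure < 17 AND dept <> 'legal' → -147597
emp_id=7: tenure < 2 → 298555
emp_id=8: tenure < 17 AND dept <> 'legal' → -66386
emp_id=9: (no match → NULL) → NULL
emp_id=10: tenure < 17 AND dept <> 'legal' → -33116
emp_id=11: tenure < 17 AND dept <> 'legal' → -79404
emp_id=12: tenure < 17 AND dept <> 'legal' → -150958
emp_id=13: (no match → NULL) → NULL
emp_id=14: tenure < 17 AND dept <> 'legal' → -150816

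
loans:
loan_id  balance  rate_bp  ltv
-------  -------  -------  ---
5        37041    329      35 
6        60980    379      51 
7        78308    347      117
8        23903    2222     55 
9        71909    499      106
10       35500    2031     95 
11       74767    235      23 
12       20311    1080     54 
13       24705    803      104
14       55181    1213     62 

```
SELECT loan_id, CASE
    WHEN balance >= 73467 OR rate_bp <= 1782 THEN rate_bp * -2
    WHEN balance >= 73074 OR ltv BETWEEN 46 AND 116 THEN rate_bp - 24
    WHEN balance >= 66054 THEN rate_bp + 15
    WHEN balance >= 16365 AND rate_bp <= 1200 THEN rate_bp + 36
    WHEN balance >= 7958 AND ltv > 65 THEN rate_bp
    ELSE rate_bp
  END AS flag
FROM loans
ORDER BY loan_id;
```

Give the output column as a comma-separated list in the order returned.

-658, -758, -694, 2198, -998, 2007, -470, -2160, -1606, -2426

loan_id=5: balance >= 73467 OR rate_bp <= 1782 → -658
loan_id=6: balance >= 73467 OR rate_bp <= 1782 → -758
loan_id=7: balance >= 73467 OR rate_bp <= 1782 → -694
loan_id=8: balance >= 73074 OR ltv BETWEEN 46 AND 116 → 2198
loan_id=9: balance >= 73467 OR rate_bp <= 1782 → -998
loan_id=10: balance >= 73074 OR ltv BETWEEN 46 AND 116 → 2007
loan_id=11: balance >= 73467 OR rate_bp <= 1782 → -470
loan_id=12: balance >= 73467 OR rate_bp <= 1782 → -2160
loan_id=13: balance >= 73467 OR rate_bp <= 1782 → -1606
loan_id=14: balance >= 73467 OR rate_bp <= 1782 → -2426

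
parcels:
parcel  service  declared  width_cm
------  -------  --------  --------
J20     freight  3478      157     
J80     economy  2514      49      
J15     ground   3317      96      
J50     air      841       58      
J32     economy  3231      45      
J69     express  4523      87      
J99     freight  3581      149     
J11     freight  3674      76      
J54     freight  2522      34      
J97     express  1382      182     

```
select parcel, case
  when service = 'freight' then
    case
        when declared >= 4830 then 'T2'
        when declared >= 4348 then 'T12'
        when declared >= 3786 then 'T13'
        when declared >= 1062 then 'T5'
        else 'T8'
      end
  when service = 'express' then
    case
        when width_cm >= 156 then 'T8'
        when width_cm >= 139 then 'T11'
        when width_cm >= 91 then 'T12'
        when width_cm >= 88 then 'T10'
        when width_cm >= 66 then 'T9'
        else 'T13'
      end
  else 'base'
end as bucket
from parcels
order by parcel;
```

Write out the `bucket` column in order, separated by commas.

T5, base, T5, base, base, T5, T9, base, T8, T5

parcel=J11: service='freight' → inner[declared >= 1062] → T5
parcel=J15: service='ground' → outer ELSE → base
parcel=J20: service='freight' → inner[declared >= 1062] → T5
parcel=J32: service='economy' → outer ELSE → base
parcel=J50: service='air' → outer ELSE → base
parcel=J54: service='freight' → inner[declared >= 1062] → T5
parcel=J69: service='express' → inner[width_cm >= 66] → T9
parcel=J80: service='economy' → outer ELSE → base
parcel=J97: service='express' → inner[width_cm >= 156] → T8
parcel=J99: service='freight' → inner[declared >= 1062] → T5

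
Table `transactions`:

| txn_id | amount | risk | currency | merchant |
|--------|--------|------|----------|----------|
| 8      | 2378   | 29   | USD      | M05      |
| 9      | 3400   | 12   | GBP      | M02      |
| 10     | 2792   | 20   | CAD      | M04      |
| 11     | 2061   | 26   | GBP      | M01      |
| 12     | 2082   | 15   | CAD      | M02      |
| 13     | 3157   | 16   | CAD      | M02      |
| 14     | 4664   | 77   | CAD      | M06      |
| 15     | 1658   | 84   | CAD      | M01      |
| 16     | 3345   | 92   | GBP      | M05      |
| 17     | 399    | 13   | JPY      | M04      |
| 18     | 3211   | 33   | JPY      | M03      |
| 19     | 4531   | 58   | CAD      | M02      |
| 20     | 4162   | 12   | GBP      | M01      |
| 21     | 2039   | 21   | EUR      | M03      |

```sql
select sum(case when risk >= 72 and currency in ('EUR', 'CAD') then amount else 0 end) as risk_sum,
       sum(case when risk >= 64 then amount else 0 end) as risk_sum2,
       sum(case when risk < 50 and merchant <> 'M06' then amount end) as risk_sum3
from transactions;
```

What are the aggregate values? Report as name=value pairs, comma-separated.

risk_sum=6322, risk_sum2=9667, risk_sum3=25681

[risk_sum: risk >= 72 and currency in ('EUR', 'CAD')]
txn_id=8: ✗
txn_id=9: ✗
txn_id=10: ✗
txn_id=11: ✗
txn_id=12: ✗
txn_id=13: ✗
txn_id=14: ✓ → 4664
txn_id=15: ✓ → 1658
txn_id=16: ✗
txn_id=17: ✗
txn_id=18: ✗
txn_id=19: ✗
txn_id=20: ✗
txn_id=21: ✗
risk_sum = 4664 + 1658 = 6322
—
[risk_sum2: risk >= 64]
txn_id=8: ✗
txn_id=9: ✗
txn_id=10: ✗
txn_id=11: ✗
txn_id=12: ✗
txn_id=13: ✗
txn_id=14: ✓ → 4664
txn_id=15: ✓ → 1658
txn_id=16: ✓ → 3345
txn_id=17: ✗
txn_id=18: ✗
txn_id=19: ✗
txn_id=20: ✗
txn_id=21: ✗
risk_sum2 = 4664 + 1658 + 3345 = 9667
—
[risk_sum3: risk < 50 and merchant <> 'M06']
txn_id=8: ✓ → 2378
txn_id=9: ✓ → 3400
txn_id=10: ✓ → 2792
txn_id=11: ✓ → 2061
txn_id=12: ✓ → 2082
txn_id=13: ✓ → 3157
txn_id=14: ✗
txn_id=15: ✗
txn_id=16: ✗
txn_id=17: ✓ → 399
txn_id=18: ✓ → 3211
txn_id=19: ✗
txn_id=20: ✓ → 4162
txn_id=21: ✓ → 2039
risk_sum3 = 2378 + 3400 + 2792 + 2061 + 2082 + 3157 + 399 + 3211 + 4162 + 2039 = 25681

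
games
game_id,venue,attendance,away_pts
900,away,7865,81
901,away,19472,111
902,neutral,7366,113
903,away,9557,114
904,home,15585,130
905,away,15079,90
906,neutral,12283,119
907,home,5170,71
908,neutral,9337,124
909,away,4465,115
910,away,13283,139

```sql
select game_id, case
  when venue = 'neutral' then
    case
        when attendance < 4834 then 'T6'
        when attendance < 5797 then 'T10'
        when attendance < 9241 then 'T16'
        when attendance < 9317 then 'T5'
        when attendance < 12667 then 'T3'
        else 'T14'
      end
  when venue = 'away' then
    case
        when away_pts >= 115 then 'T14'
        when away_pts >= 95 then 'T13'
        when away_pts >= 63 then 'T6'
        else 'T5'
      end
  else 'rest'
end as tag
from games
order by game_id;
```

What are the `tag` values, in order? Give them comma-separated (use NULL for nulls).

T6, T13, T16, T13, rest, T6, T3, rest, T3, T14, T14

game_id=900: venue='away' → inner[away_pts >= 63] → T6
game_id=901: venue='away' → inner[away_pts >= 95] → T13
game_id=902: venue='neutral' → inner[attendance < 9241] → T16
game_id=903: venue='away' → inner[away_pts >= 95] → T13
game_id=904: venue='home' → outer ELSE → rest
game_id=905: venue='away' → inner[away_pts >= 63] → T6
game_id=906: venue='neutral' → inner[attendance < 12667] → T3
game_id=907: venue='home' → outer ELSE → rest
game_id=908: venue='neutral' → inner[attendance < 12667] → T3
game_id=909: venue='away' → inner[away_pts >= 115] → T14
game_id=910: venue='away' → inner[away_pts >= 115] → T14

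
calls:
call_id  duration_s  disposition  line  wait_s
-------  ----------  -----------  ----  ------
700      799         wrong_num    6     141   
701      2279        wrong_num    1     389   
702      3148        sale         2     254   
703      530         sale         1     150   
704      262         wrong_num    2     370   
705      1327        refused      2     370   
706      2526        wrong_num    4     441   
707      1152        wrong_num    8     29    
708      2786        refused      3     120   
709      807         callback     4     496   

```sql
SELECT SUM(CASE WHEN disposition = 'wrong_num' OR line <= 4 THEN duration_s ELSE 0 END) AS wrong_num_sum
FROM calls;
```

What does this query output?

call_id=700: ✓ → 799
call_id=701: ✓ → 2279
call_id=702: ✓ → 3148
call_id=703: ✓ → 530
call_id=704: ✓ → 262
call_id=705: ✓ → 1327
call_id=706: ✓ → 2526
call_id=707: ✓ → 1152
call_id=708: ✓ → 2786
call_id=709: ✓ → 807
wrong_num_sum = 799 + 2279 + 3148 + 530 + 262 + 1327 + 2526 + 1152 + 2786 + 807 = 15616

15616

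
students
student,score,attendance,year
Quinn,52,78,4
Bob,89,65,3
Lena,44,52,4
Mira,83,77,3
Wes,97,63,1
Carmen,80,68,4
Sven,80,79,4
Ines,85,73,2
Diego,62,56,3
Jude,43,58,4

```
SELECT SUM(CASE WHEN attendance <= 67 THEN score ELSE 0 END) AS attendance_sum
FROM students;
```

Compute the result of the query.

student=Quinn: ✗
student=Bob: ✓ → 89
student=Lena: ✓ → 44
student=Mira: ✗
student=Wes: ✓ → 97
student=Carmen: ✗
student=Sven: ✗
student=Ines: ✗
student=Diego: ✓ → 62
student=Jude: ✓ → 43
attendance_sum = 89 + 44 + 97 + 62 + 43 = 335

335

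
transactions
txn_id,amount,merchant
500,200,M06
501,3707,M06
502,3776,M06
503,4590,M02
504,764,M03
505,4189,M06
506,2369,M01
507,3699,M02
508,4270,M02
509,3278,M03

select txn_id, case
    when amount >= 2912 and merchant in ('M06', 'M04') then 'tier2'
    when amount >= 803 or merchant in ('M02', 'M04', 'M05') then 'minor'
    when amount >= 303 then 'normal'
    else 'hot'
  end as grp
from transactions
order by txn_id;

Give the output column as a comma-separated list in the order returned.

hot, tier2, tier2, minor, normal, tier2, minor, minor, minor, minor

txn_id=500: ELSE → hot
txn_id=501: amount >= 2912 and merchant in ('M06', 'M04') → tier2
txn_id=502: amount >= 2912 and merchant in ('M06', 'M04') → tier2
txn_id=503: amount >= 803 or merchant in ('M02', 'M04', 'M05') → minor
txn_id=504: amount >= 303 → normal
txn_id=505: amount >= 2912 and merchant in ('M06', 'M04') → tier2
txn_id=506: amount >= 803 or merchant in ('M02', 'M04', 'M05') → minor
txn_id=507: amount >= 803 or merchant in ('M02', 'M04', 'M05') → minor
txn_id=508: amount >= 803 or merchant in ('M02', 'M04', 'M05') → minor
txn_id=509: amount >= 803 or merchant in ('M02', 'M04', 'M05') → minor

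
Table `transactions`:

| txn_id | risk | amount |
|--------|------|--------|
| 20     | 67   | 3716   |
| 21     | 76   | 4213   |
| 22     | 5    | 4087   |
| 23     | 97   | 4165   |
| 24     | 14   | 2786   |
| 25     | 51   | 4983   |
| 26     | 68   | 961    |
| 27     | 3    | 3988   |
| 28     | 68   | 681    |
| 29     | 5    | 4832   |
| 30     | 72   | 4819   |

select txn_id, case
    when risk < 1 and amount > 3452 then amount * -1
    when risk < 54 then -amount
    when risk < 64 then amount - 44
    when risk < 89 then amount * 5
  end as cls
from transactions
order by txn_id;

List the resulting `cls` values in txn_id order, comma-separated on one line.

18580, 21065, -4087, NULL, -2786, -4983, 4805, -3988, 3405, -4832, 24095

txn_id=20: risk < 89 → 18580
txn_id=21: risk < 89 → 21065
txn_id=22: risk < 54 → -4087
txn_id=23: (no match → NULL) → NULL
txn_id=24: risk < 54 → -2786
txn_id=25: risk < 54 → -4983
txn_id=26: risk < 89 → 4805
txn_id=27: risk < 54 → -3988
txn_id=28: risk < 89 → 3405
txn_id=29: risk < 54 → -4832
txn_id=30: risk < 89 → 24095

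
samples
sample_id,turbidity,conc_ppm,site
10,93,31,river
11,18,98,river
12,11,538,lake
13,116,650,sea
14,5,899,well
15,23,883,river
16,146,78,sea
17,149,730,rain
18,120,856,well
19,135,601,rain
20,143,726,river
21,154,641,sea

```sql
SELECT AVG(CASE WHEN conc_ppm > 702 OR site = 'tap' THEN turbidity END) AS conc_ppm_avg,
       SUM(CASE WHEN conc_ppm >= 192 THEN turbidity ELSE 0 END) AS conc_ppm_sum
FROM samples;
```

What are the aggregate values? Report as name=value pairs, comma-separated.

[conc_ppm_avg: conc_ppm > 702 OR site = 'tap']
sample_id=10: ✗
sample_id=11: ✗
sample_id=12: ✗
sample_id=13: ✗
sample_id=14: ✓ → 5
sample_id=15: ✓ → 23
sample_id=16: ✗
sample_id=17: ✓ → 149
sample_id=18: ✓ → 120
sample_id=19: ✗
sample_id=20: ✓ → 143
sample_id=21: ✗
conc_ppm_avg = (5 + 23 + 149 + 120 + 143) / 5 = 88
—
[conc_ppm_sum: conc_ppm >= 192]
sample_id=10: ✗
sample_id=11: ✗
sample_id=12: ✓ → 11
sample_id=13: ✓ → 116
sample_id=14: ✓ → 5
sample_id=15: ✓ → 23
sample_id=16: ✗
sample_id=17: ✓ → 149
sample_id=18: ✓ → 120
sample_id=19: ✓ → 135
sample_id=20: ✓ → 143
sample_id=21: ✓ → 154
conc_ppm_sum = 11 + 116 + 5 + 23 + 149 + 120 + 135 + 143 + 154 = 856

conc_ppm_avg=88, conc_ppm_sum=856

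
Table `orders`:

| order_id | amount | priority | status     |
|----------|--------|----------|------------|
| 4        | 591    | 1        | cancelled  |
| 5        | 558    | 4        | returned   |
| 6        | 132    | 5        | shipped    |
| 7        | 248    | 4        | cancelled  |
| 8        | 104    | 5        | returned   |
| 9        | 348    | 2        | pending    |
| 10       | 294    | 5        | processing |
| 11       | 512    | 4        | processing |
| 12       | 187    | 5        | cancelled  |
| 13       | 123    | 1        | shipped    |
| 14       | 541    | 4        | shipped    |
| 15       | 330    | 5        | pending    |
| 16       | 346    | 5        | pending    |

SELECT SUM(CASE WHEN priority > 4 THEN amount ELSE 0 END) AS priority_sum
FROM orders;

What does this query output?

1393

order_id=4: ✗
order_id=5: ✗
order_id=6: ✓ → 132
order_id=7: ✗
order_id=8: ✓ → 104
order_id=9: ✗
order_id=10: ✓ → 294
order_id=11: ✗
order_id=12: ✓ → 187
order_id=13: ✗
order_id=14: ✗
order_id=15: ✓ → 330
order_id=16: ✓ → 346
priority_sum = 132 + 104 + 294 + 187 + 330 + 346 = 1393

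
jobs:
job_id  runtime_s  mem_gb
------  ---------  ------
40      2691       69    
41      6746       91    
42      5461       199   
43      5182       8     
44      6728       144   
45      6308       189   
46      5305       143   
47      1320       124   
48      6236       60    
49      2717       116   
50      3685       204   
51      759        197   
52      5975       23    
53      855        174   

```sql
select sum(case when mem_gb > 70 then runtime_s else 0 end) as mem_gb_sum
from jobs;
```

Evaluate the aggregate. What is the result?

job_id=40: ✗
job_id=41: ✓ → 6746
job_id=42: ✓ → 5461
job_id=43: ✗
job_id=44: ✓ → 6728
job_id=45: ✓ → 6308
job_id=46: ✓ → 5305
job_id=47: ✓ → 1320
job_id=48: ✗
job_id=49: ✓ → 2717
job_id=50: ✓ → 3685
job_id=51: ✓ → 759
job_id=52: ✗
job_id=53: ✓ → 855
mem_gb_sum = 6746 + 5461 + 6728 + 6308 + 5305 + 1320 + 2717 + 3685 + 759 + 855 = 39884

39884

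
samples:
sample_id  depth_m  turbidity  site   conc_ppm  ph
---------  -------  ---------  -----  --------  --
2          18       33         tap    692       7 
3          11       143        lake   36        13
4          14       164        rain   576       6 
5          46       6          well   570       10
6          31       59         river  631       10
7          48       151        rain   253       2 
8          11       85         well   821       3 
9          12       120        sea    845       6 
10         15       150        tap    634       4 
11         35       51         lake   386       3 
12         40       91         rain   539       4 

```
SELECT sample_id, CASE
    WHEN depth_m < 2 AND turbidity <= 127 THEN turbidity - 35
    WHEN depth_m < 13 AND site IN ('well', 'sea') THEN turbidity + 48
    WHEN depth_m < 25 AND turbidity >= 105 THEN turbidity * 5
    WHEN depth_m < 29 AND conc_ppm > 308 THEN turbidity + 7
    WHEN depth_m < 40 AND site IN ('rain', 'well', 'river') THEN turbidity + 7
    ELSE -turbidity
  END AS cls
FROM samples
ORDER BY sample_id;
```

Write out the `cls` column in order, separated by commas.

40, 715, 820, -6, 66, -151, 133, 168, 750, -51, -91

sample_id=2: depth_m < 29 AND conc_ppm > 308 → 40
sample_id=3: depth_m < 25 AND turbidity >= 105 → 715
sample_id=4: depth_m < 25 AND turbidity >= 105 → 820
sample_id=5: ELSE → -6
sample_id=6: depth_m < 40 AND site IN ('rain', 'well', 'river') → 66
sample_id=7: ELSE → -151
sample_id=8: depth_m < 13 AND site IN ('well', 'sea') → 133
sample_id=9: depth_m < 13 AND site IN ('well', 'sea') → 168
sample_id=10: depth_m < 25 AND turbidity >= 105 → 750
sample_id=11: ELSE → -51
sample_id=12: ELSE → -91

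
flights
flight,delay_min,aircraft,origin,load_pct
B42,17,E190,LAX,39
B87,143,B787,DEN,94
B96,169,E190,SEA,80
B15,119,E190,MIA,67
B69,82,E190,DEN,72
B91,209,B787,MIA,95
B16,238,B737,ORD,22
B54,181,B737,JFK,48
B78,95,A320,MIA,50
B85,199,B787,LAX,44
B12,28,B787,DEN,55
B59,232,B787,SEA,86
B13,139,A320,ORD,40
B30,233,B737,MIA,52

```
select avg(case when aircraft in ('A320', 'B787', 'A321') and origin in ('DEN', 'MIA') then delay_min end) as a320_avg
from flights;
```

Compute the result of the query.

118.75

flight=B42: ✗
flight=B87: ✓ → 143
flight=B96: ✗
flight=B15: ✗
flight=B69: ✗
flight=B91: ✓ → 209
flight=B16: ✗
flight=B54: ✗
flight=B78: ✓ → 95
flight=B85: ✗
flight=B12: ✓ → 28
flight=B59: ✗
flight=B13: ✗
flight=B30: ✗
a320_avg = (143 + 209 + 95 + 28) / 4 = 118.75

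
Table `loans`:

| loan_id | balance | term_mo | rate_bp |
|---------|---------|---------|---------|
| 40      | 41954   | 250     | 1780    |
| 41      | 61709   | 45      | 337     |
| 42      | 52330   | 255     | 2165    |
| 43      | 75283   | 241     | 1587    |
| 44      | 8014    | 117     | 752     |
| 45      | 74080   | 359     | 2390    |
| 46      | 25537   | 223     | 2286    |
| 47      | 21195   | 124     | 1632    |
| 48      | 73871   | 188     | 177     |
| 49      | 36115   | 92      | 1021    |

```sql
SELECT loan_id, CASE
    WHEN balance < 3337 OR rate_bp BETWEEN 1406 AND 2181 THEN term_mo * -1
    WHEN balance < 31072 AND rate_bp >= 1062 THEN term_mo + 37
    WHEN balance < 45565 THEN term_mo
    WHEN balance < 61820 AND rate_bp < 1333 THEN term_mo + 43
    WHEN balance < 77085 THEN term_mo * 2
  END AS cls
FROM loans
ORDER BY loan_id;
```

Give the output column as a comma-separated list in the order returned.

loan_id=40: balance < 3337 OR rate_bp BETWEEN 1406 AND 2181 → -250
loan_id=41: balance < 61820 AND rate_bp < 1333 → 88
loan_id=42: balance < 3337 OR rate_bp BETWEEN 1406 AND 2181 → -255
loan_id=43: balance < 3337 OR rate_bp BETWEEN 1406 AND 2181 → -241
loan_id=44: balance < 45565 → 117
loan_id=45: balance < 77085 → 718
loan_id=46: balance < 31072 AND rate_bp >= 1062 → 260
loan_id=47: balance < 3337 OR rate_bp BETWEEN 1406 AND 2181 → -124
loan_id=48: balance < 77085 → 376
loan_id=49: balance < 45565 → 92

-250, 88, -255, -241, 117, 718, 260, -124, 376, 92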